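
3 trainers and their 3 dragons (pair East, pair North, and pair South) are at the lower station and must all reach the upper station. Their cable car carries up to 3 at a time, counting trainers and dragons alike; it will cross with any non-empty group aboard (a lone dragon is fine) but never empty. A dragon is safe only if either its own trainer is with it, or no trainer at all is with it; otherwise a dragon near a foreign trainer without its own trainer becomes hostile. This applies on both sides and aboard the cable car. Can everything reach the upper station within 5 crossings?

Yes

Yes — this plan uses 5 crossings (≤ 5):
1. dragon East and trainer East cross → the upper station.
2. trainer East crosses ← the lower station.
3. trainer East, trainer North, and trainer South cross → the upper station.
4. dragon East crosses ← the lower station.
5. dragon East, dragon North, and dragon South cross → the upper station.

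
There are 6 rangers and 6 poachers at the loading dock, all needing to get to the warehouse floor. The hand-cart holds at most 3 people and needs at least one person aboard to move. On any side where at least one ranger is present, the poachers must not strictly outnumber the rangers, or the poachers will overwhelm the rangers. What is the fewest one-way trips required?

Following every safe sequence of crossings from the start, the most of the 12 that can be at the warehouse floor as the hand-cart arrives there on crossings 1, 3, 5 is 3, 5, 6 respectively; the best ever achieved is 6 of 12.
From crossing 7 on, no configuration arises that was not already reachable earlier: only 17 distinct safe configurations (who is on which side, and where the hand-cart is) can ever be reached, none of them has everyone across, and every continuation just revisits them. They are: 0 rangers + 0 poachers across (hand-cart back at the start); 0 rangers + 1 poacher across (hand-cart there); 0 rangers + 1 poacher across (hand-cart back at the start); 0 rangers + 2 poachers across (hand-cart there); 0 rangers + 2 poachers across (hand-cart back at the start); 0 rangers + 3 poachers across (hand-cart there); 0 rangers + 3 poachers across (hand-cart back at the start); 0 rangers + 4 poachers across (hand-cart there); 0 rangers + 4 poachers across (hand-cart back at the start); 0 rangers + 5 poachers across (hand-cart there); 0 rangers + 5 poachers across (hand-cart back at the start); 0 rangers + 6 poachers across (hand-cart there); 1 ranger + 1 poacher across (hand-cart there); 1 ranger + 1 poacher across (hand-cart back at the start); 2 rangers + 2 poachers across (hand-cart there); 2 rangers + 2 poachers across (hand-cart back at the start); 3 rangers + 3 poachers across (hand-cart there). So no valid plan exists.

impossible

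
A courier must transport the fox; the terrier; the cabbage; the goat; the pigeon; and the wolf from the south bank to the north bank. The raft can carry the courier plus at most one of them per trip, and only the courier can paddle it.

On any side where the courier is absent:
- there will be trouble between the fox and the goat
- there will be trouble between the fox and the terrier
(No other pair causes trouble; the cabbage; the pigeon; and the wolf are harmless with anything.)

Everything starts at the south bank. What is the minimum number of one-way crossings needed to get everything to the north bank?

13

Counting alone: the courier can take at most 1 across per trip to the north bank, so moving all 6 needs at least 6 loaded trips out, with a return between consecutive ones — at least 11 crossings.
The safety rule pushes this higher. Following every safe sequence of crossings, the most of the 6 that can be at the north bank as the raft arrives there on crossing 11 is 5 — never all 6.
So no plan with fewer than 13 crossings exists, and this one achieves 13:
1. Courier goes to the north bank with the fox.  [the south bank: the cabbage, the goat, the pigeon, the terrier, the wolf | the north bank: the fox]
2. Courier goes back to the south bank alone.  [the south bank: the cabbage, the goat, the pigeon, the terrier, the wolf | the north bank: the fox]
3. Courier goes to the north bank with the terrier.  [the south bank: the cabbage, the goat, the pigeon, the wolf | the north bank: the fox, the terrier]
4. Courier goes back to the south bank with the fox.  [the south bank: the cabbage, the fox, the goat, the pigeon, the wolf | the north bank: the terrier]
5. Courier goes to the north bank with the goat.  [the south bank: the cabbage, the fox, the pigeon, the wolf | the north bank: the goat, the terrier]
6. Courier goes back to the south bank alone.  [the south bank: the cabbage, the fox, the pigeon, the wolf | the north bank: the goat, the terrier]
7. Courier goes to the north bank with the cabbage.  [the south bank: the fox, the pigeon, the wolf | the north bank: the cabbage, the goat, the terrier]
8. Courier goes back to the south bank alone.  [the south bank: the fox, the pigeon, the wolf | the north bank: the cabbage, the goat, the terrier]
9. Courier goes to the north bank with the pigeon.  [the south bank: the fox, the wolf | the north bank: the cabbage, the goat, the pigeon, the terrier]
10. Courier goes back to the south bank alone.  [the south bank: the fox, the wolf | the north bank: the cabbage, the goat, the pigeon, the terrier]
11. Courier goes to the north bank with the wolf.  [the south bank: the fox | the north bank: the cabbage, the goat, the pigeon, the terrier, the wolf]
12. Courier goes back to the south bank alone.  [the south bank: the fox | the north bank: the cabbage, the goat, the pigeon, the terrier, the wolf]
13. Courier goes to the north bank with the fox.  [the south bank: — | the north bank: the cabbage, the fox, the goat, the pigeon, the terrier, the wolf]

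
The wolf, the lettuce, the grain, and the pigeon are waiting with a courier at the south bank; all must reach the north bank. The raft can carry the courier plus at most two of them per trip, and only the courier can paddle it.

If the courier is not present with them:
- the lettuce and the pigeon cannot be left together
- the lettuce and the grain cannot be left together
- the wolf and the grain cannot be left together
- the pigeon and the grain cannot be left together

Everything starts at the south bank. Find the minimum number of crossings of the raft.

5

Counting alone: the courier can take at most 2 across per trip to the north bank, so moving all 4 needs at least 2 loaded trips out, with a return between consecutive ones — at least 3 crossings.
The safety rule pushes this higher. Following every safe sequence of crossings, the most of the 4 that can be at the north bank as the raft arrives there on crossing 3 is 3 — never all 4.
So no plan with fewer than 5 crossings exists, and this one achieves 5:
1. Courier goes to the north bank with the grain and the lettuce.  [the south bank: the pigeon, the wolf | the north bank: the grain, the lettuce]
2. Courier goes back to the south bank with the lettuce.  [the south bank: the lettuce, the pigeon, the wolf | the north bank: the grain]
3. Courier goes to the north bank with the lettuce and the wolf.  [the south bank: the pigeon | the north bank: the grain, the lettuce, the wolf]
4. Courier goes back to the south bank with the grain.  [the south bank: the grain, the pigeon | the north bank: the lettuce, the wolf]
5. Courier goes to the north bank with the grain and the pigeon.  [the south bank: — | the north bank: the grain, the lettuce, the pigeon, the wolf]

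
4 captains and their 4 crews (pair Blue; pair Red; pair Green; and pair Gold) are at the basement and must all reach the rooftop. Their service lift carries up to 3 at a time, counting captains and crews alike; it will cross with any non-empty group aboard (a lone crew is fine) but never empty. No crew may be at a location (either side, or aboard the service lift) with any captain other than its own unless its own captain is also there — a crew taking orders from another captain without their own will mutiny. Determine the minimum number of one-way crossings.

Counting alone: each trip to the rooftop takes at most 3 across and each return brings at least 1 back, so after t trips out (and t−1 returns) at most 3t − (t−1) of the 8 are across; that first reaches 8 at t = 4, so at least 7 crossings are needed.
The safety rule pushes this higher. Following every safe sequence of crossings, the most of the 8 that can be at the rooftop as the service lift arrives there on crossing 7 is 7 — never all 8.
So no plan with fewer than 9 crossings exists, and this one achieves 9:
1. captain Blue and crew Blue cross → the rooftop.
2. captain Blue crosses ← the basement.
3. captain Blue, captain Red, and crew Red cross → the rooftop.
4. captain Blue and crew Blue cross ← the basement.
5. captain Blue, captain Gold, and captain Green cross → the rooftop.
6. crew Red crosses ← the basement.
7. crew Blue and crew Red cross → the rooftop.
8. crew Blue crosses ← the basement.
9. crew Blue, crew Gold, and crew Green cross → the rooftop.

9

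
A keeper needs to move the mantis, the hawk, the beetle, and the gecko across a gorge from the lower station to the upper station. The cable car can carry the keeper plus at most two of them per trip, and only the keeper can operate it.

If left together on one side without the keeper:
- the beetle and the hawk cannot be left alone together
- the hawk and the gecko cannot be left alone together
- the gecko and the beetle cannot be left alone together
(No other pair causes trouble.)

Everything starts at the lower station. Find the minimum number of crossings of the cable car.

Counting alone: the keeper can take at most 2 across per trip to the upper station, so moving all 4 needs at least 2 loaded trips out, with a return between consecutive ones — at least 3 crossings.
The safety rule pushes this higher. Following every safe sequence of crossings, the most of the 4 that can be at the upper station as the cable car arrives there on crossing 3 is 3 — never all 4.
So no plan with fewer than 5 crossings exists, and this one achieves 5:
1. Keeper goes to the upper station with the beetle and the hawk.
2. Keeper goes back to the lower station with the hawk.
3. Keeper goes to the upper station with the hawk and the mantis.
4. Keeper goes back to the lower station with the hawk.
5. Keeper goes to the upper station with the gecko and the hawk.

5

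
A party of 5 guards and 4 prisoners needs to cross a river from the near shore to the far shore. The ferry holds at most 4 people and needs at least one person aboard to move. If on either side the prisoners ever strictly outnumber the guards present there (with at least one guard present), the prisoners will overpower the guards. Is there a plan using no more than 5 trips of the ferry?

Yes

Yes — this plan uses 5 crossings (≤ 5):
1. 3 prisoners → the far shore.  (the near shore: 5G 1P; the far shore: 0G 3P)
2. 1 prisoner ← the near shore.  (the near shore: 5G 2P; the far shore: 0G 2P)
3. 3 guards and 1 prisoner → the far shore.  (the near shore: 2G 1P; the far shore: 3G 3P)
4. 1 prisoner ← the near shore.  (the near shore: 2G 2P; the far shore: 3G 2P)
5. 2 guards and 2 prisoners → the far shore.  (the near shore: 0G 0P; the far shore: 5G 4P)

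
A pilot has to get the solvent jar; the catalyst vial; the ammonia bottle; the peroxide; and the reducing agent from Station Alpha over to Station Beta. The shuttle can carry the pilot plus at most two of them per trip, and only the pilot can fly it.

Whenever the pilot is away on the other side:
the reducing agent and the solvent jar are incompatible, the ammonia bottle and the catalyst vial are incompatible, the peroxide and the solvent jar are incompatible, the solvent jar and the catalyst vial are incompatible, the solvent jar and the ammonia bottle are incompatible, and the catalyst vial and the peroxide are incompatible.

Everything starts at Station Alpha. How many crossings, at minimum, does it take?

7

Counting alone: the pilot can take at most 2 across per trip to Station Beta, so moving all 5 needs at least 3 loaded trips out, with a return between consecutive ones — at least 5 crossings.
The safety rule pushes this higher. Following every safe sequence of crossings, the most of the 5 that can be at Station Beta as the shuttle arrives there on crossing 5 is 4 — never all 5.
So no plan with fewer than 7 crossings exists, and this one achieves 7:
1. Pilot goes to Station Beta with the catalyst vial and the solvent jar.  [Station Alpha: the ammonia bottle, the peroxide, the reducing agent | Station Beta: the catalyst vial, the solvent jar]
2. Pilot goes back to Station Alpha with the solvent jar.  [Station Alpha: the ammonia bottle, the peroxide, the reducing agent, the solvent jar | Station Beta: the catalyst vial]
3. Pilot goes to Station Beta with the reducing agent and the solvent jar.  [Station Alpha: the ammonia bottle, the peroxide | Station Beta: the catalyst vial, the reducing agent, the solvent jar]
4. Pilot goes back to Station Alpha with the solvent jar.  [Station Alpha: the ammonia bottle, the peroxide, the solvent jar | Station Beta: the catalyst vial, the reducing agent]
5. Pilot goes to Station Beta with the ammonia bottle and the peroxide.  [Station Alpha: the solvent jar | Station Beta: the ammonia bottle, the catalyst vial, the peroxide, the reducing agent]
6. Pilot goes back to Station Alpha with the catalyst vial.  [Station Alpha: the catalyst vial, the solvent jar | Station Beta: the ammonia bottle, the peroxide, the reducing agent]
7. Pilot goes to Station Beta with the catalyst vial and the solvent jar.  [Station Alpha: — | Station Beta: the ammonia bottle, the catalyst vial, the peroxide, the reducing agent, the solvent jar]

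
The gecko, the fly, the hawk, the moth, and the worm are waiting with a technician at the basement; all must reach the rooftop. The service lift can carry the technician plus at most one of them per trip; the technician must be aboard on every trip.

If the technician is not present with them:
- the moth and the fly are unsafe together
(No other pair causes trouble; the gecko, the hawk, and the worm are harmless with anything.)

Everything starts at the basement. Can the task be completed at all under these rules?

1. Technician goes to the rooftop with the fly.  [the basement: the gecko, the hawk, the moth, the worm | the rooftop: the fly]
2. Technician goes back to the basement alone.  [the basement: the gecko, the hawk, the moth, the worm | the rooftop: the fly]
3. Technician goes to the rooftop with the gecko.  [the basement: the hawk, the moth, the worm | the rooftop: the fly, the gecko]
4. Technician goes back to the basement alone.  [the basement: the hawk, the moth, the worm | the rooftop: the fly, the gecko]
5. Technician goes to the rooftop with the hawk.  [the basement: the moth, the worm | the rooftop: the fly, the gecko, the hawk]
6. Technician goes back to the basement alone.  [the basement: the moth, the worm | the rooftop: the fly, the gecko, the hawk]
7. Technician goes to the rooftop with the worm.  [the basement: the moth | the rooftop: the fly, the gecko, the hawk, the worm]
8. Technician goes back to the basement alone.  [the basement: the moth | the rooftop: the fly, the gecko, the hawk, the worm]
9. Technician goes to the rooftop with the moth.  [the basement: — | the rooftop: the fly, the gecko, the hawk, the moth, the worm]

Yes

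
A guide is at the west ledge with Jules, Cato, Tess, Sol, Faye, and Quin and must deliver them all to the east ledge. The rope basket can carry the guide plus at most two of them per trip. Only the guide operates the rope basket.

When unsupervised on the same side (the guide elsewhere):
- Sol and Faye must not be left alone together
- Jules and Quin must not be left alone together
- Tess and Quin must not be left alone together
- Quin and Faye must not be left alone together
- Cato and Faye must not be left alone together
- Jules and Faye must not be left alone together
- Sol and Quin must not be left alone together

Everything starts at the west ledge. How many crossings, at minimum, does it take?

Counting alone: the guide can take at most 2 across per trip to the east ledge, so moving all 6 needs at least 3 loaded trips out, with a return between consecutive ones — at least 5 crossings.
The safety rule pushes this higher. Following every safe sequence of crossings, the most of the 6 that can be at the east ledge as the rope basket arrives there on crossings 5, 7 is 4, 5 respectively — never all 6.
So no plan with fewer than 9 crossings exists, and this one achieves 9:
1. Guide goes to the east ledge with Faye and Quin.
2. Guide goes back to the west ledge with Faye.
3. Guide goes to the east ledge with Cato and Faye.
4. Guide goes back to the west ledge with Faye.
5. Guide goes to the east ledge with Jules and Sol.
6. Guide goes back to the west ledge with Quin.
7. Guide goes to the east ledge with Faye and Tess.
8. Guide goes back to the west ledge with Faye.
9. Guide goes to the east ledge with Faye and Quin.

9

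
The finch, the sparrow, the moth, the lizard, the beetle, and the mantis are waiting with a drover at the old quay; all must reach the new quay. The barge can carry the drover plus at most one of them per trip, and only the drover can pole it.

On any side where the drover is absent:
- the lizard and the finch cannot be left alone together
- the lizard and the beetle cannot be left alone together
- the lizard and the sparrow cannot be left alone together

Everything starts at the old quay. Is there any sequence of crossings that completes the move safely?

Following every safe sequence of crossings from the start, the most of the 6 that can be at the new quay as the barge arrives there on crossings 1, 3, 5, 7 is 1, 2, 3, 4 respectively; the best ever achieved is 4 of 6.
From crossing 9 on, no configuration arises that was not already reachable earlier: only 36 distinct safe configurations (who is on which side, and where the barge is) can ever be reached, none of them has everyone across, and every continuation just revisits them. So no valid plan exists.

No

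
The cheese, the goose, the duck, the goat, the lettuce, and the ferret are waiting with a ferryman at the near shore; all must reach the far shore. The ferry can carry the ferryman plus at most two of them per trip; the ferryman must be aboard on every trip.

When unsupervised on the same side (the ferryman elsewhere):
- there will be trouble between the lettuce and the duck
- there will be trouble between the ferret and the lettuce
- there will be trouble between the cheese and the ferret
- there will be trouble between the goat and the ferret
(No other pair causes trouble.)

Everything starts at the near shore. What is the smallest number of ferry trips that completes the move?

Counting alone: the ferryman can take at most 2 across per trip to the far shore, so moving all 6 needs at least 3 loaded trips out, with a return between consecutive ones — at least 5 crossings.
The safety rule pushes this higher. Following every safe sequence of crossings, the most of the 6 that can be at the far shore as the ferry arrives there on crossing 5 is 5 — never all 6.
So no plan with fewer than 7 crossings exists, and this one achieves 7:
1. Ferryman goes to the far shore with the duck and the ferret.
2. Ferryman goes back to the near shore alone.
3. Ferryman goes to the far shore with the goose.
4. Ferryman goes back to the near shore alone.
5. Ferryman goes to the far shore with the cheese and the goat.
6. Ferryman goes back to the near shore with the ferret.
7. Ferryman goes to the far shore with the ferret and the lettuce.

7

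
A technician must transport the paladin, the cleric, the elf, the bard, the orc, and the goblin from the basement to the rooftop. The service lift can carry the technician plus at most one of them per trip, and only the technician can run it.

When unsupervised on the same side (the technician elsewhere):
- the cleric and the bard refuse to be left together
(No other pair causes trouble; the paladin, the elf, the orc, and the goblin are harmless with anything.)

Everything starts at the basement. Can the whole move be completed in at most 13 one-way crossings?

Yes — this plan uses 11 crossings (≤ 13):
1. Technician goes to the rooftop with the cleric.
2. Technician goes back to the basement alone.
3. Technician goes to the rooftop with the paladin.
4. Technician goes back to the basement alone.
5. Technician goes to the rooftop with the elf.
6. Technician goes back to the basement alone.
7. Technician goes to the rooftop with the orc.
8. Technician goes back to the basement alone.
9. Technician goes to the rooftop with the goblin.
10. Technician goes back to the basement alone.
11. Technician goes to the rooftop with the bard.

Yes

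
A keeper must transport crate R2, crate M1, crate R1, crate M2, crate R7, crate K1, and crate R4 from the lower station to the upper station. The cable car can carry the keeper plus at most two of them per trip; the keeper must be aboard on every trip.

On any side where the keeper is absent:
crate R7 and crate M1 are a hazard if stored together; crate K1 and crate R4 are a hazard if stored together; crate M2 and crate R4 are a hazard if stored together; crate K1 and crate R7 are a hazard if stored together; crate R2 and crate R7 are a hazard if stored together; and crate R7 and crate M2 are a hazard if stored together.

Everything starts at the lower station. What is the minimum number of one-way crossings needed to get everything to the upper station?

Counting alone: the keeper can take at most 2 across per trip to the upper station, so moving all 7 needs at least 4 loaded trips out, with a return between consecutive ones — at least 7 crossings.
The safety rule pushes this higher. Following every safe sequence of crossings, the most of the 7 that can be at the upper station as the cable car arrives there on crossing 7 is 6 — never all 7.
So no plan with fewer than 9 crossings exists, and this one achieves 9:
1. Keeper goes to the upper station with crate R4 and crate R7.  [the lower station: crate K1, crate M1, crate M2, crate R1, crate R2 | the upper station: crate R4, crate R7]
2. Keeper goes back to the lower station alone.  [the lower station: crate K1, crate M1, crate M2, crate R1, crate R2 | the upper station: crate R4, crate R7]
3. Keeper goes to the upper station with crate R1.  [the lower station: crate K1, crate M1, crate M2, crate R2 | the upper station: crate R1, crate R4, crate R7]
4. Keeper goes back to the lower station alone.  [the lower station: crate K1, crate M1, crate M2, crate R2 | the upper station: crate R1, crate R4, crate R7]
5. Keeper goes to the upper station with crate M1 and crate R2.  [the lower station: crate K1, crate M2 | the upper station: crate M1, crate R1, crate R2, crate R4, crate R7]
6. Keeper goes back to the lower station with crate R7.  [the lower station: crate K1, crate M2, crate R7 | the upper station: crate M1, crate R1, crate R2, crate R4]
7. Keeper goes to the upper station with crate K1 and crate M2.  [the lower station: crate R7 | the upper station: crate K1, crate M1, crate M2, crate R1, crate R2, crate R4]
8. Keeper goes back to the lower station with crate R4.  [the lower station: crate R4, crate R7 | the upper station: crate K1, crate M1, crate M2, crate R1, crate R2]
9. Keeper goes to the upper station with crate R4 and crate R7.  [the lower station: — | the upper station: crate K1, crate M1, crate M2, crate R1, crate R2, crate R4, crate R7]

9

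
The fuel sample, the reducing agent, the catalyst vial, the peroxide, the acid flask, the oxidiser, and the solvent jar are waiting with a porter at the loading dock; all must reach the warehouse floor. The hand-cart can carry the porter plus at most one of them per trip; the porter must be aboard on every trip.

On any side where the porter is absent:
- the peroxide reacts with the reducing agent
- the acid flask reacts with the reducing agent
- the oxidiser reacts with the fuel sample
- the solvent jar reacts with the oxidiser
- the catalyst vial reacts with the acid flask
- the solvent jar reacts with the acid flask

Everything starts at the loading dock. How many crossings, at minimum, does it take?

Whatever the first load, the items left behind include a forbidden pair without the porter. No opening move is safe, so no plan exists.

impossible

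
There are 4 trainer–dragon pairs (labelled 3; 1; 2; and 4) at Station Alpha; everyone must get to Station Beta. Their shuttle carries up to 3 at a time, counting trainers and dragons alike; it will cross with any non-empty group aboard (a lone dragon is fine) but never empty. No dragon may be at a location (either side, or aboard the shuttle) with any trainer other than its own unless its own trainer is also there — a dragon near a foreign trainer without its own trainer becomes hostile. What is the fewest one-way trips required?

9

Counting alone: each trip to Station Beta takes at most 3 across and each return brings at least 1 back, so after t trips out (and t−1 returns) at most 3t − (t−1) of the 8 are across; that first reaches 8 at t = 4, so at least 7 crossings are needed.
The safety rule pushes this higher. Following every safe sequence of crossings, the most of the 8 that can be at Station Beta as the shuttle arrives there on crossing 7 is 7 — never all 8.
So no plan with fewer than 9 crossings exists, and this one achieves 9:
1. dragon 3 and trainer 3 cross → Station Beta.
2. trainer 3 crosses ← Station Alpha.
3. dragon 1, trainer 1, and trainer 3 cross → Station Beta.
4. dragon 3 and trainer 3 cross ← Station Alpha.
5. trainer 2, trainer 3, and trainer 4 cross → Station Beta.
6. dragon 1 crosses ← Station Alpha.
7. dragon 1 and dragon 3 cross → Station Beta.
8. dragon 3 crosses ← Station Alpha.
9. dragon 2, dragon 3, and dragon 4 cross → Station Beta.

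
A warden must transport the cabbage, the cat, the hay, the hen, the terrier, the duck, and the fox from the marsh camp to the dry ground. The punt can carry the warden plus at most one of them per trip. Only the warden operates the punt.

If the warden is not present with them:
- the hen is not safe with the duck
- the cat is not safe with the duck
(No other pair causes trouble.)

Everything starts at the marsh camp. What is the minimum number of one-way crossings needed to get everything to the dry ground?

15

Counting alone: the warden can take at most 1 across per trip to the dry ground, so moving all 7 needs at least 7 loaded trips out, with a return between consecutive ones — at least 13 crossings.
The safety rule pushes this higher. Following every safe sequence of crossings, the most of the 7 that can be at the dry ground as the punt arrives there on crossing 13 is 6 — never all 7.
So no plan with fewer than 15 crossings exists, and this one achieves 15:
1. Warden goes to the dry ground with the duck.
2. Warden goes back to the marsh camp alone.
3. Warden goes to the dry ground with the cabbage.
4. Warden goes back to the marsh camp alone.
5. Warden goes to the dry ground with the cat.
6. Warden goes back to the marsh camp with the duck.
7. Warden goes to the dry ground with the hen.
8. Warden goes back to the marsh camp alone.
9. Warden goes to the dry ground with the hay.
10. Warden goes back to the marsh camp alone.
11. Warden goes to the dry ground with the terrier.
12. Warden goes back to the marsh camp alone.
13. Warden goes to the dry ground with the fox.
14. Warden goes back to the marsh camp alone.
15. Warden goes to the dry ground with the duck.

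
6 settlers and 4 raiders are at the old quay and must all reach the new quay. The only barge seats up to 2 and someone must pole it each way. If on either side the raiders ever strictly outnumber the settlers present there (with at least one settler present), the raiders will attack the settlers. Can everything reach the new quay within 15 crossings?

Counting alone: each trip to the new quay takes at most 2 across and each return brings at least 1 back, so after t trips out (and t−1 returns) at most 2t − (t−1) of the 10 are across; that first reaches 10 at t = 9, so at least 17 crossings are needed.
Since 15 < 17, 15 crossings cannot be enough. (The shortest complete plan in fact takes 17:)
1. 2 raiders → the new quay.  (the old quay: 6S 2R; the new quay: 0S 2R)
2. 1 raider ← the old quay.  (the old quay: 6S 3R; the new quay: 0S 1R)
3. 2 raiders → the new quay.  (the old quay: 6S 1R; the new quay: 0S 3R)
4. 1 raider ← the old quay.  (the old quay: 6S 2R; the new quay: 0S 2R)
5. 2 settlers → the new quay.  (the old quay: 4S 2R; the new quay: 2S 2R)
6. 1 raider ← the old quay.  (the old quay: 4S 3R; the new quay: 2S 1R)
7. 1 settler and 1 raider → the new quay.  (the old quay: 3S 2R; the new quay: 3S 2R)
8. 1 raider ← the old quay.  (the old quay: 3S 3R; the new quay: 3S 1R)
9. 2 raiders → the new quay.  (the old quay: 3S 1R; the new quay: 3S 3R)
10. 1 raider ← the old quay.  (the old quay: 3S 2R; the new quay: 3S 2R)
11. 1 settler and 1 raider → the new quay.  (the old quay: 2S 1R; the new quay: 4S 3R)
12. 1 raider ← the old quay.  (the old quay: 2S 2R; the new quay: 4S 2R)
13. 2 raiders → the new quay.  (the old quay: 2S 0R; the new quay: 4S 4R)
14. 1 raider ← the old quay.  (the old quay: 2S 1R; the new quay: 4S 3R)
15. 1 settler and 1 raider → the new quay.  (the old quay: 1S 0R; the new quay: 5S 4R)
16. 1 raider ← the old quay.  (the old quay: 1S 1R; the new quay: 5S 3R)
17. 1 settler and 1 raider → the new quay.  (the old quay: 0S 0R; the new quay: 6S 4R)

No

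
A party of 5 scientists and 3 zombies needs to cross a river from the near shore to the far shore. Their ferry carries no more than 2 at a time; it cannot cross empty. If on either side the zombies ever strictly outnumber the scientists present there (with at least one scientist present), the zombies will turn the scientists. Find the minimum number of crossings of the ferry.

13

Counting alone: each trip to the far shore takes at most 2 across and each return brings at least 1 back, so after t trips out (and t−1 returns) at most 2t − (t−1) of the 8 are across; that first reaches 8 at t = 7, so at least 13 crossings are needed.
The plan below uses exactly 13 crossings, so it is optimal:
1. 2 zombies → the far shore.  (the near shore: 5S 1Z; the far shore: 0S 2Z)
2. 1 zombie ← the near shore.  (the near shore: 5S 2Z; the far shore: 0S 1Z)
3. 2 zombies → the far shore.  (the near shore: 5S 0Z; the far shore: 0S 3Z)
4. 1 zombie ← the near shore.  (the near shore: 5S 1Z; the far shore: 0S 2Z)
5. 2 scientists → the far shore.  (the near shore: 3S 1Z; the far shore: 2S 2Z)
6. 1 zombie ← the near shore.  (the near shore: 3S 2Z; the far shore: 2S 1Z)
7. 1 scientist and 1 zombie → the far shore.  (the near shore: 2S 1Z; the far shore: 3S 2Z)
8. 1 zombie ← the near shore.  (the near shore: 2S 2Z; the far shore: 3S 1Z)
9. 2 zombies → the far shore.  (the near shore: 2S 0Z; the far shore: 3S 3Z)
10. 1 zombie ← the near shore.  (the near shore: 2S 1Z; the far shore: 3S 2Z)
11. 1 scientist and 1 zombie → the far shore.  (the near shore: 1S 0Z; the far shore: 4S 3Z)
12. 1 zombie ← the near shore.  (the near shore: 1S 1Z; the far shore: 4S 2Z)
13. 1 scientist and 1 zombie → the far shore.  (the near shore: 0S 0Z; the far shore: 5S 3Z)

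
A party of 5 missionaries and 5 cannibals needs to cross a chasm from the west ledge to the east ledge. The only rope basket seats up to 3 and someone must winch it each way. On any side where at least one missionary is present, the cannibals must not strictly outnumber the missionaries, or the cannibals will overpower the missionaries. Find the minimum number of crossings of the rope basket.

11

Counting alone: each trip to the east ledge takes at most 3 across and each return brings at least 1 back, so after t trips out (and t−1 returns) at most 3t − (t−1) of the 10 are across; that first reaches 10 at t = 5, so at least 9 crossings are needed.
The safety rule pushes this higher. Following every safe sequence of crossings, the most of the 10 that can be at the east ledge as the rope basket arrives there on crossing 9 is 9 — never all 10.
So no plan with fewer than 11 crossings exists, and this one achieves 11:
1. 2 cannibals → the east ledge.  (the west ledge: 5M 3C; the east ledge: 0M 2C)
2. 1 cannibal ← the west ledge.  (the west ledge: 5M 4C; the east ledge: 0M 1C)
3. 3 cannibals → the east ledge.  (the west ledge: 5M 1C; the east ledge: 0M 4C)
4. 1 cannibal ← the west ledge.  (the west ledge: 5M 2C; the east ledge: 0M 3C)
5. 3 missionaries → the east ledge.  (the west ledge: 2M 2C; the east ledge: 3M 3C)
6. 1 missionary and 1 cannibal ← the west ledge.  (the west ledge: 3M 3C; the east ledge: 2M 2C)
7. 3 missionaries → the east ledge.  (the west ledge: 0M 3C; the east ledge: 5M 2C)
8. 1 cannibal ← the west ledge.  (the west ledge: 0M 4C; the east ledge: 5M 1C)
9. 2 cannibals → the east ledge.  (the west ledge: 0M 2C; the east ledge: 5M 3C)
10. 1 cannibal ← the west ledge.  (the west ledge: 0M 3C; the east ledge: 5M 2C)
11. 3 cannibals → the east ledge.  (the west ledge: 0M 0C; the east ledge: 5M 5C)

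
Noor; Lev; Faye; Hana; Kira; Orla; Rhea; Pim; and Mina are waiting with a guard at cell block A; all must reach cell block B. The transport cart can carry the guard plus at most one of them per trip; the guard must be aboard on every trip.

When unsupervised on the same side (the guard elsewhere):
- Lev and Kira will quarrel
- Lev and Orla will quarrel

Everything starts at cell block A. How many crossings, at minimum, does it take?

Counting alone: the guard can take at most 1 across per trip to cell block B, so moving all 9 needs at least 9 loaded trips out, with a return between consecutive ones — at least 17 crossings.
The safety rule pushes this higher. Following every safe sequence of crossings, the most of the 9 that can be at cell block B as the transport cart arrives there on crossing 17 is 8 — never all 9.
So no plan with fewer than 19 crossings exists, and this one achieves 19:
1. Guard goes to cell block B with Lev.
2. Guard goes back to cell block A alone.
3. Guard goes to cell block B with Noor.
4. Guard goes back to cell block A alone.
5. Guard goes to cell block B with Faye.
6. Guard goes back to cell block A alone.
7. Guard goes to cell block B with Hana.
8. Guard goes back to cell block A alone.
9. Guard goes to cell block B with Kira.
10. Guard goes back to cell block A with Lev.
11. Guard goes to cell block B with Orla.
12. Guard goes back to cell block A alone.
13. Guard goes to cell block B with Rhea.
14. Guard goes back to cell block A alone.
15. Guard goes to cell block B with Pim.
16. Guard goes back to cell block A alone.
17. Guard goes to cell block B with Mina.
18. Guard goes back to cell block A alone.
19. Guard goes to cell block B with Lev.

19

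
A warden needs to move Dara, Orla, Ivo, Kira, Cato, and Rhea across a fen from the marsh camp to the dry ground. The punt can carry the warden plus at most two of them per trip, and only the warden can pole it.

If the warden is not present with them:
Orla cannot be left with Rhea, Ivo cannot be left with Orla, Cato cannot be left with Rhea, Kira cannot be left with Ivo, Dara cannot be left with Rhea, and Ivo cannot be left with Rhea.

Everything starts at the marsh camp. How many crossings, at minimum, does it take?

9

Counting alone: the warden can take at most 2 across per trip to the dry ground, so moving all 6 needs at least 3 loaded trips out, with a return between consecutive ones — at least 5 crossings.
The safety rule pushes this higher. Following every safe sequence of crossings, the most of the 6 that can be at the dry ground as the punt arrives there on crossings 5, 7 is 4, 5 respectively — never all 6.
So no plan with fewer than 9 crossings exists, and this one achieves 9:
1. Warden goes to the dry ground with Ivo and Rhea.  [the marsh camp: Cato, Dara, Kira, Orla | the dry ground: Ivo, Rhea]
2. Warden goes back to the marsh camp with Ivo.  [the marsh camp: Cato, Dara, Ivo, Kira, Orla | the dry ground: Rhea]
3. Warden goes to the dry ground with Dara and Ivo.  [the marsh camp: Cato, Kira, Orla | the dry ground: Dara, Ivo, Rhea]
4. Warden goes back to the marsh camp with Rhea.  [the marsh camp: Cato, Kira, Orla, Rhea | the dry ground: Dara, Ivo]
5. Warden goes to the dry ground with Cato and Orla.  [the marsh camp: Kira, Rhea | the dry ground: Cato, Dara, Ivo, Orla]
6. Warden goes back to the marsh camp with Orla.  [the marsh camp: Kira, Orla, Rhea | the dry ground: Cato, Dara, Ivo]
7. Warden goes to the dry ground with Kira and Orla.  [the marsh camp: Rhea | the dry ground: Cato, Dara, Ivo, Kira, Orla]
8. Warden goes back to the marsh camp with Ivo.  [the marsh camp: Ivo, Rhea | the dry ground: Cato, Dara, Kira, Orla]
9. Warden goes to the dry ground with Ivo and Rhea.  [the marsh camp: — | the dry ground: Cato, Dara, Ivo, Kira, Orla, Rhea]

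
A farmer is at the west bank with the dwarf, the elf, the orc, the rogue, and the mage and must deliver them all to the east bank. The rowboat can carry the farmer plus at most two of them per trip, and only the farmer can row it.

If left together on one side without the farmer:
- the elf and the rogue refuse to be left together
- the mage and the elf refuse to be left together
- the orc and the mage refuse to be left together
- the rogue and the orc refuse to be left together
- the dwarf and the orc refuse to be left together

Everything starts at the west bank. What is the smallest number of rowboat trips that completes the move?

Counting alone: the farmer can take at most 2 across per trip to the east bank, so moving all 5 needs at least 3 loaded trips out, with a return between consecutive ones — at least 5 crossings.
The safety rule pushes this higher. Following every safe sequence of crossings, the most of the 5 that can be at the east bank as the rowboat arrives there on crossing 5 is 4 — never all 5.
So no plan with fewer than 7 crossings exists, and this one achieves 7:
1. Farmer goes to the east bank with the elf and the orc.
2. Farmer goes back to the west bank alone.
3. Farmer goes to the east bank with the dwarf.
4. Farmer goes back to the west bank with the orc.
5. Farmer goes to the east bank with the mage and the rogue.
6. Farmer goes back to the west bank with the elf.
7. Farmer goes to the east bank with the elf and the orc.

7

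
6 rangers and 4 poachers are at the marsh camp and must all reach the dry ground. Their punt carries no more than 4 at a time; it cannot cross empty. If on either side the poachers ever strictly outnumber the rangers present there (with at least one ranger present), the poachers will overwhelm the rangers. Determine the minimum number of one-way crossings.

5

Counting alone: each trip to the dry ground takes at most 4 across and each return brings at least 1 back, so after t trips out (and t−1 returns) at most 4t − (t−1) of the 10 are across; that first reaches 10 at t = 3, so at least 5 crossings are needed.
The plan below uses exactly 5 crossings, so it is optimal:
1. 4 poachers → the dry ground.  (the marsh camp: 6R 0P; the dry ground: 0R 4P)
2. 1 poacher ← the marsh camp.  (the marsh camp: 6R 1P; the dry ground: 0R 3P)
3. 4 rangers → the dry ground.  (the marsh camp: 2R 1P; the dry ground: 4R 3P)
4. 1 poacher ← the marsh camp.  (the marsh camp: 2R 2P; the dry ground: 4R 2P)
5. 2 rangers and 2 poachers → the dry ground.  (the marsh camp: 0R 0P; the dry ground: 6R 4P)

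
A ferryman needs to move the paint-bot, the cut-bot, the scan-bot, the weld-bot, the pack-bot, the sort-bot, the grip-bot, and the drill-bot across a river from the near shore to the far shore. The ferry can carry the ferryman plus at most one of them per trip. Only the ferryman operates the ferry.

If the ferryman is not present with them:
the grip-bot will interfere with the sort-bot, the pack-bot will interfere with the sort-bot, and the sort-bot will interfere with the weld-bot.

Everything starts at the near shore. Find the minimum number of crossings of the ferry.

Following every safe sequence of crossings from the start, the most of the 8 that can be at the far shore as the ferry arrives there on crossings 1, 3, 5, 7, 9, 11 is 1, 2, 3, 4, 5, 6 respectively; the best ever achieved is 6 of 8.
From crossing 13 on, no configuration arises that was not already reachable earlier: only 144 distinct safe configurations (who is on which side, and where the ferry is) can ever be reached, none of them has everyone across, and every continuation just revisits them. So no valid plan exists.

impossible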